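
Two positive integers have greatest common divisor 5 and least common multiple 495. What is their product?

2475

For any two positive integers, gcd × lcm = product = 5 × 495 = 2475.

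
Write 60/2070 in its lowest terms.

2/69

60 = 2^2 × 3 × 5
2070 = 2 × 3^2 × 5 × 23
gcd(60, 2070) = 2 × 3 × 5 = 30.
Divide numerator and denominator by 30: 60/2070 = 2/69.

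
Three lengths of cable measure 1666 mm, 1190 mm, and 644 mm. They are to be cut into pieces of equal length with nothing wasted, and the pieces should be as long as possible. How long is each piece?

14 mm

Each piece length must divide every original length, so the longest possible is gcd(1666, 1190, 644).
1666 = 2 × 7^2 × 17
1190 = 2 × 5 × 7 × 17
644 = 2^2 × 7 × 23
gcd(1666, 1190, 644) = 2 × 7 = 14.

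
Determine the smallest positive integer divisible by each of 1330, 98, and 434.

288610

1330 = 2 × 5 × 7 × 19
98 = 2 × 7^2
434 = 2 × 7 × 31
LCM(1330, 98, 434) = 2 × 5 × 7^2 × 19 × 31 = 288610.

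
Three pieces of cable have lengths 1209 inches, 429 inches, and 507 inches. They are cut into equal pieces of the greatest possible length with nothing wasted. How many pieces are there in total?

55

Piece length = gcd(1209, 429, 507).
1209 = 3 × 13 × 31
429 = 3 × 11 × 13
507 = 3 × 13^2
gcd(1209, 429, 507) = 3 × 13 = 39.
Total pieces = 1209/39 + 429/39 + 507/39 = 31 + 11 + 13 = 55.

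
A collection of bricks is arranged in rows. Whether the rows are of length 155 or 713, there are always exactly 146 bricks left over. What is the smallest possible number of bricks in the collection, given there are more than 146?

N − 146 must be a common multiple of 155 and 713.
155 = 5 × 31
713 = 23 × 31
LCM(155, 713) = 5 × 23 × 31 = 3565.
Smallest N > 146 is LCM + 146 = 3565 + 146 = 3711.

3711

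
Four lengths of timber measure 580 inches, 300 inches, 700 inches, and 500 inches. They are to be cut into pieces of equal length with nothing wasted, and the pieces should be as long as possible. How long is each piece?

20 inches

Each piece length must divide every original length, so the longest possible is gcd(580, 300, 700, 500).
580 = 2^2 × 5 × 29
300 = 2^2 × 3 × 5^2
700 = 2^2 × 5^2 × 7
500 = 2^2 × 5^3
gcd(580, 300, 700, 500) = 2^2 × 5 = 20.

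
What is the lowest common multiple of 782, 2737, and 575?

136850

782 = 2 × 17 × 23
2737 = 7 × 17 × 23
575 = 5^2 × 23
LCM(782, 2737, 575) = 2 × 5^2 × 7 × 17 × 23 = 136850.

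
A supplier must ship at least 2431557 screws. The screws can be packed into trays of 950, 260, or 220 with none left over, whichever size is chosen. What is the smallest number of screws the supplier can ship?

2445300

The number of screws must be a common multiple of 950, 260, and 220, so a multiple of their LCM.
950 = 2 × 5^2 × 19
260 = 2^2 × 5 × 13
220 = 2^2 × 5 × 11
LCM(950, 260, 220) = 2^2 × 5^2 × 11 × 13 × 19 = 271700.
Smallest multiple of 271700 that is ≥ 2431557: ⌈2431557/271700⌉ × 271700 = 9 × 271700 = 2445300.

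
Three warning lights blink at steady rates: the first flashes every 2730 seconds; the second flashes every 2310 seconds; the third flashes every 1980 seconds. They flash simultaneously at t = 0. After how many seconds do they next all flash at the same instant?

180180 seconds

The first simultaneous occurrence is after LCM of the individual periods.
2730 = 2 × 3 × 5 × 7 × 13
2310 = 2 × 3 × 5 × 7 × 11
1980 = 2^2 × 3^2 × 5 × 11
LCM(2730, 2310, 1980) = 2^2 × 3^2 × 5 × 7 × 11 × 13 = 180180.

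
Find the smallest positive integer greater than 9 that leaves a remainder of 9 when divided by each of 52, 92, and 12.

N − 9 must be a common multiple of 52, 92, and 12.
52 = 2^2 × 13
92 = 2^2 × 23
12 = 2^2 × 3
LCM(52, 92, 12) = 2^2 × 3 × 13 × 23 = 3588.
Smallest N > 9 is LCM + 9 = 3588 + 9 = 3597.

3597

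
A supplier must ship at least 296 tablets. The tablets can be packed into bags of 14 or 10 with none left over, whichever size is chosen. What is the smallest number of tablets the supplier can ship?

350

The number of tablets must be a common multiple of 14 and 10, so a multiple of their LCM.
14 = 2 × 7
10 = 2 × 5
LCM(14, 10) = 2 × 5 × 7 = 70.
Smallest multiple of 70 that is ≥ 296: ⌈296/70⌉ × 70 = 5 × 70 = 350.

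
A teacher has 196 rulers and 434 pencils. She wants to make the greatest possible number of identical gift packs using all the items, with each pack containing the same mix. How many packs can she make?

14 packs

By the Euclidean algorithm:
434 = 2 × 196 + 42
196 = 4 × 42 + 28
42 = 1 × 28 + 14
28 = 2 × 14 + 0
gcd(196, 434) = 14.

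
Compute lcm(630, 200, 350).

12600

630 = 2 × 3^2 × 5 × 7
200 = 2^3 × 5^2
350 = 2 × 5^2 × 7
LCM(630, 200, 350) = 2^3 × 3^2 × 5^2 × 7 = 12600.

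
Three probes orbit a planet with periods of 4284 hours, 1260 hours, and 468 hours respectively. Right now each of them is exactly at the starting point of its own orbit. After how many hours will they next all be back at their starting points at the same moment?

They coincide at every common multiple of the periods; the first is the LCM.
4284 = 2^2 × 3^2 × 7 × 17
1260 = 2^2 × 3^2 × 5 × 7
468 = 2^2 × 3^2 × 13
LCM(4284, 1260, 468) = 2^2 × 3^2 × 5 × 7 × 13 × 17 = 278460.

278460 hours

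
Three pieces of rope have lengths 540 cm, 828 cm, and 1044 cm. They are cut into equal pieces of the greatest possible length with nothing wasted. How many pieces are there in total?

67

Piece length = gcd(540, 828, 1044).
540 = 2^2 × 3^3 × 5
828 = 2^2 × 3^2 × 23
1044 = 2^2 × 3^2 × 29
gcd(540, 828, 1044) = 2^2 × 3^2 = 36.
Total pieces = 540/36 + 828/36 + 1044/36 = 15 + 23 + 29 = 67.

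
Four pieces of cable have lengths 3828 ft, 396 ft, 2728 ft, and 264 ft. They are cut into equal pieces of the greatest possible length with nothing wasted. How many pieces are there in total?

Piece length = gcd(3828, 396, 2728, 264).
3828 = 2^2 × 3 × 11 × 29
396 = 2^2 × 3^2 × 11
2728 = 2^3 × 11 × 31
264 = 2^3 × 3 × 11
gcd(3828, 396, 2728, 264) = 2^2 × 11 = 44.
Total pieces = 3828/44 + 396/44 + 2728/44 + 264/44 = 87 + 9 + 62 + 6 = 164.

164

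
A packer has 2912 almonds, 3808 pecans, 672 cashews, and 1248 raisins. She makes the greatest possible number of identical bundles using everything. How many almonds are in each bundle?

91

Number of bundles = gcd(2912, 3808, 672, 1248).
2912 = 2^5 × 7 × 13
3808 = 2^5 × 7 × 17
672 = 2^5 × 3 × 7
1248 = 2^5 × 3 × 13
gcd(2912, 3808, 672, 1248) = 2^5 = 32.
almonds per bundle = 2912 / 32 = 91.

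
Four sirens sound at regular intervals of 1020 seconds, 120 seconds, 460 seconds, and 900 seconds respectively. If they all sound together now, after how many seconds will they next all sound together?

703800 seconds

The first simultaneous occurrence is after LCM of the individual periods.
1020 = 2^2 × 3 × 5 × 17
120 = 2^3 × 3 × 5
460 = 2^2 × 5 × 23
900 = 2^2 × 3^2 × 5^2
LCM(1020, 120, 460, 900) = 2^3 × 3^2 × 5^2 × 17 × 23 = 703800.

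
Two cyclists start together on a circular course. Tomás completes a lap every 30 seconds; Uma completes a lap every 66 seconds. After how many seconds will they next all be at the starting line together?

330 seconds

The first simultaneous occurrence is after LCM of the individual periods.
30 = 2 × 3 × 5
66 = 2 × 3 × 11
LCM(30, 66) = 2 × 3 × 5 × 11 = 330.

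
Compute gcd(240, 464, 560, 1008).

16

240 = 2^4 × 3 × 5
464 = 2^4 × 29
560 = 2^4 × 5 × 7
1008 = 2^4 × 3^2 × 7
gcd(240, 464, 560, 1008) = 2^4 = 16.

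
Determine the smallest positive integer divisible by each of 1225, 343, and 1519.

1225 = 5^2 × 7^2
343 = 7^3
1519 = 7^2 × 31
LCM(1225, 343, 1519) = 5^2 × 7^3 × 31 = 265825.

265825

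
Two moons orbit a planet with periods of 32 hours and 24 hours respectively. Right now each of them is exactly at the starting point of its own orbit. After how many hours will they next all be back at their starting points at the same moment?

96 hours

The first simultaneous occurrence is after LCM of the individual periods.
32 = 2^5
24 = 2^3 × 3
LCM(32, 24) = 2^5 × 3 = 96.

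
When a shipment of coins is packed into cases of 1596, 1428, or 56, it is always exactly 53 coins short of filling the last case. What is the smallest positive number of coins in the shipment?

54211

Being 53 short of a full case of size k means N ≡ −53 (mod k), i.e. N + 53 is a multiple of each size.
1596 = 2^2 × 3 × 7 × 19
1428 = 2^2 × 3 × 7 × 17
56 = 2^3 × 7
LCM(1596, 1428, 56) = 2^3 × 3 × 7 × 17 × 19 = 54264.
Smallest positive N is 54264 − 53 = 54211.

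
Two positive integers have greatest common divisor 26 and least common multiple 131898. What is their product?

3429348

For any two positive integers, gcd × lcm = product = 26 × 131898 = 3429348.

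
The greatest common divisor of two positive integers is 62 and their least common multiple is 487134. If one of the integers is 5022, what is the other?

6014

For two integers, gcd × lcm = product, so the other is (62 × 487134) / 5022 = 30202308 / 5022 = 6014.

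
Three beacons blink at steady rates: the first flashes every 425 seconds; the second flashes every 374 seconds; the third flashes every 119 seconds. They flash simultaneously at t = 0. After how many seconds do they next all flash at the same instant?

We need the least common multiple of the intervals.
425 = 5^2 × 17
374 = 2 × 11 × 17
119 = 7 × 17
LCM(425, 374, 119) = 2 × 5^2 × 7 × 11 × 17 = 65450.

65450 seconds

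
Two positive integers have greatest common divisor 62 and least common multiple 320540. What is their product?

19873480

For any two positive integers, gcd × lcm = product = 62 × 320540 = 19873480.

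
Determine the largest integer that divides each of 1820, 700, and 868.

28

1820 = 2^2 × 5 × 7 × 13
700 = 2^2 × 5^2 × 7
868 = 2^2 × 7 × 31
gcd(1820, 700, 868) = 2^2 × 7 = 28.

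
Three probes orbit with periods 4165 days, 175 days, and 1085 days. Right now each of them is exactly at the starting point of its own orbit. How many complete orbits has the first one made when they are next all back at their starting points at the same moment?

They are all back at their starting positions together after one LCM of the periods.
4165 = 5 × 7^2 × 17
175 = 5^2 × 7
1085 = 5 × 7 × 31
LCM(4165, 175, 1085) = 5^2 × 7^2 × 17 × 31 = 645575.
Orbits for period 4165: 645575 / 4165 = 155.

155 orbits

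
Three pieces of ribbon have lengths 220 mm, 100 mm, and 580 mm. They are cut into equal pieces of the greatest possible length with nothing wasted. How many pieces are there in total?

Piece length = gcd(220, 100, 580).
220 = 2^2 × 5 × 11
100 = 2^2 × 5^2
580 = 2^2 × 5 × 29
gcd(220, 100, 580) = 2^2 × 5 = 20.
Total pieces = 220/20 + 100/20 + 580/20 = 11 + 5 + 29 = 45.

45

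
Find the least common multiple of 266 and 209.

266 = 2 × 7 × 19
209 = 11 × 19
LCM(266, 209) = 2 × 7 × 11 × 19 = 2926.

2926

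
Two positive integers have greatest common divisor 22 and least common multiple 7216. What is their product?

158752

For any two positive integers, gcd × lcm = product = 22 × 7216 = 158752.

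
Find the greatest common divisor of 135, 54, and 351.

135 = 3^3 × 5
54 = 2 × 3^3
351 = 3^3 × 13
gcd(135, 54, 351) = 3^3 = 27.

27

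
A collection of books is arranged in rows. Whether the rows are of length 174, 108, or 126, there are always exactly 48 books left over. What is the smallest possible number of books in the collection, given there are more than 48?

N − 48 must be a common multiple of 174, 108, and 126.
174 = 2 × 3 × 29
108 = 2^2 × 3^3
126 = 2 × 3^2 × 7
LCM(174, 108, 126) = 2^2 × 3^3 × 7 × 29 = 21924.
Smallest N > 48 is LCM + 48 = 21924 + 48 = 21972.

21972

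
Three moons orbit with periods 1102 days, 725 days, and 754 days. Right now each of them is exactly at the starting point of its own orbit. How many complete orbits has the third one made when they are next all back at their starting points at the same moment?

475 orbits

They are all back at their starting positions together after one LCM of the periods.
1102 = 2 × 19 × 29
725 = 5^2 × 29
754 = 2 × 13 × 29
LCM(1102, 725, 754) = 2 × 5^2 × 13 × 19 × 29 = 358150.
Orbits for period 754: 358150 / 754 = 475.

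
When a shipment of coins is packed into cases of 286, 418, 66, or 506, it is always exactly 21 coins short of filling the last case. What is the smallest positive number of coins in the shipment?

374925

Being 21 short of a full case of size k means N ≡ −21 (mod k), i.e. N + 21 is a multiple of each size.
286 = 2 × 11 × 13
418 = 2 × 11 × 19
66 = 2 × 3 × 11
506 = 2 × 11 × 23
LCM(286, 418, 66, 506) = 2 × 3 × 11 × 13 × 19 × 23 = 374946.
Smallest positive N is 374946 − 21 = 374925.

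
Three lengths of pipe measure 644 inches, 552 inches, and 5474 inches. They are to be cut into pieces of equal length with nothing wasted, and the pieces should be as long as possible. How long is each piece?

Each piece length must divide every original length, so the longest possible is gcd(644, 552, 5474).
644 = 2^2 × 7 × 23
552 = 2^3 × 3 × 23
5474 = 2 × 7 × 17 × 23
gcd(644, 552, 5474) = 2 × 23 = 46.

46 inches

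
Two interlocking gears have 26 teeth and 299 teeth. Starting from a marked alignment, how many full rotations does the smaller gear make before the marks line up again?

23 rotations

They are all back at their starting positions together after one LCM of the periods.
26 = 2 × 13
299 = 13 × 23
LCM(26, 299) = 2 × 13 × 23 = 598.
Rotations for period 26: 598 / 26 = 23.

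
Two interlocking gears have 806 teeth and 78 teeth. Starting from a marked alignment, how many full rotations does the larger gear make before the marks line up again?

3 rotations

All finish a whole number of cycles simultaneously at t = LCM of the periods.
806 = 2 × 13 × 31
78 = 2 × 3 × 13
LCM(806, 78) = 2 × 3 × 13 × 31 = 2418.
Rotations for period 806: 2418 / 806 = 3.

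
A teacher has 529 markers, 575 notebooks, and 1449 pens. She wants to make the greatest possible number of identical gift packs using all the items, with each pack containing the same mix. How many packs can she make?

23 packs

The pack count must divide each quantity, so the greatest is gcd(529, 575, 1449).
529 = 23^2
575 = 5^2 × 23
1449 = 3^2 × 7 × 23
gcd(529, 575, 1449) = 23.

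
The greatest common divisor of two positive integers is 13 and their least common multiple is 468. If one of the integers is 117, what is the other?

For two integers, gcd × lcm = product, so the other is (13 × 468) / 117 = 6084 / 117 = 52.

52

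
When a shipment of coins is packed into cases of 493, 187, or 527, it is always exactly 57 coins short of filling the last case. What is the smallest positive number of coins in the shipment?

Being 57 short of a full case of size k means N ≡ −57 (mod k), i.e. N + 57 is a multiple of each size.
493 = 17 × 29
187 = 11 × 17
527 = 17 × 31
LCM(493, 187, 527) = 11 × 17 × 29 × 31 = 168113.
Smallest positive N is 168113 − 57 = 168056.

168056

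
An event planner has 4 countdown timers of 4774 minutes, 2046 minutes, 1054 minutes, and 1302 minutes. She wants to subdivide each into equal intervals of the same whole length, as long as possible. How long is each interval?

62 minutes

The interval must divide each timer length; the longest such is the gcd.
4774 = 2 × 7 × 11 × 31
2046 = 2 × 3 × 11 × 31
1054 = 2 × 17 × 31
1302 = 2 × 3 × 7 × 31
gcd(4774, 2046, 1054, 1302) = 2 × 31 = 62.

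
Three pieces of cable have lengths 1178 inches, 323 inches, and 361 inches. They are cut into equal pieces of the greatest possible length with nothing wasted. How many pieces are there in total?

98

Piece length = gcd(1178, 323, 361).
1178 = 2 × 19 × 31
323 = 17 × 19
361 = 19^2
gcd(1178, 323, 361) = 19.
Total pieces = 1178/19 + 323/19 + 361/19 = 62 + 17 + 19 = 98.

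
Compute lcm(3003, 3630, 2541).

330330

3003 = 3 × 7 × 11 × 13
3630 = 2 × 3 × 5 × 11^2
2541 = 3 × 7 × 11^2
LCM(3003, 3630, 2541) = 2 × 3 × 5 × 7 × 11^2 × 13 = 330330.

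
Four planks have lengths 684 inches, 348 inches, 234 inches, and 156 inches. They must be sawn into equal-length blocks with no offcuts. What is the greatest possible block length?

6 inches

The block length must divide every plank, so the greatest is gcd(684, 348, 234, 156).
684 = 2^2 × 3^2 × 19
348 = 2^2 × 3 × 29
234 = 2 × 3^2 × 13
156 = 2^2 × 3 × 13
gcd(684, 348, 234, 156) = 2 × 3 = 6.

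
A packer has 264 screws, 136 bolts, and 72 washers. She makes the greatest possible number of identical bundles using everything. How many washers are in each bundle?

9

Number of bundles = gcd(264, 136, 72).
264 = 2^3 × 3 × 11
136 = 2^3 × 17
72 = 2^3 × 3^2
gcd(264, 136, 72) = 2^3 = 8.
washers per bundle = 72 / 8 = 9.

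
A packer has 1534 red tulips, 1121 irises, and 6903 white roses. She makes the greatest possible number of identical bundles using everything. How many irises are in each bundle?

Number of bundles = gcd(1534, 1121, 6903).
1534 = 2 × 13 × 59
1121 = 19 × 59
6903 = 3^2 × 13 × 59
gcd(1534, 1121, 6903) = 59.
irises per bundle = 1121 / 59 = 19.

19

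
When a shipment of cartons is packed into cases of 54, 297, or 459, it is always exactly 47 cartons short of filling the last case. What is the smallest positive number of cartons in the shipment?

Being 47 short of a full case of size k means N ≡ −47 (mod k), i.e. N + 47 is a multiple of each size.
54 = 2 × 3^3
297 = 3^3 × 11
459 = 3^3 × 17
LCM(54, 297, 459) = 2 × 3^3 × 11 × 17 = 10098.
Smallest positive N is 10098 − 47 = 10051.

10051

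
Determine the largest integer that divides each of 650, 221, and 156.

13

650 = 2 × 5^2 × 13
221 = 13 × 17
156 = 2^2 × 3 × 13
gcd(650, 221, 156) = 13.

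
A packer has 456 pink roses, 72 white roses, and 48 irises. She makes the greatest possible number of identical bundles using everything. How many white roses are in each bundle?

3

Number of bundles = gcd(456, 72, 48).
456 = 2^3 × 3 × 19
72 = 2^3 × 3^2
48 = 2^4 × 3
gcd(456, 72, 48) = 2^3 × 3 = 24.
white roses per bundle = 72 / 24 = 3.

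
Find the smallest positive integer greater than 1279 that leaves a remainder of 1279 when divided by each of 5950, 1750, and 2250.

269029

N − 1279 must be a common multiple of 5950, 1750, and 2250.
5950 = 2 × 5^2 × 7 × 17
1750 = 2 × 5^3 × 7
2250 = 2 × 3^2 × 5^3
LCM(5950, 1750, 2250) = 2 × 3^2 × 5^3 × 7 × 17 = 267750.
Smallest N > 1279 is LCM + 1279 = 267750 + 1279 = 269029.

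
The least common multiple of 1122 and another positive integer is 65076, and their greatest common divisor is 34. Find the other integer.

1972

gcd × lcm = product of the two integers, so the other integer is (34 × 65076) / 1122 = 1972.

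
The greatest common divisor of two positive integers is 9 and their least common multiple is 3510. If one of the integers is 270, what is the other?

117

For two integers, gcd × lcm = product, so the other is (9 × 3510) / 270 = 31590 / 270 = 117.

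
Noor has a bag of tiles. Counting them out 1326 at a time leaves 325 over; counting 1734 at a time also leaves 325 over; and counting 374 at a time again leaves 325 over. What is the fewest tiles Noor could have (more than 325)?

N − 325 must be a common multiple of 1326, 1734, and 374.
1326 = 2 × 3 × 13 × 17
1734 = 2 × 3 × 17^2
374 = 2 × 11 × 17
LCM(1326, 1734, 374) = 2 × 3 × 11 × 13 × 17^2 = 247962.
Smallest N > 325 is LCM + 325 = 247962 + 325 = 248287.

248287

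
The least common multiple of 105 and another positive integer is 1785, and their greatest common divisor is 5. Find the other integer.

85

gcd × lcm = product of the two integers, so the other integer is (5 × 1785) / 105 = 85.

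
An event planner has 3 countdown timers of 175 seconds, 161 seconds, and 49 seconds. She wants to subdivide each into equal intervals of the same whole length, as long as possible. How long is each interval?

7 seconds

The interval must divide each timer length; the longest such is the gcd.
175 = 5^2 × 7
161 = 7 × 23
49 = 7^2
gcd(175, 161, 49) = 7.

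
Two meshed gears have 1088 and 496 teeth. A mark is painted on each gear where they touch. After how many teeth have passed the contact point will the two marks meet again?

33728 teeth

The first simultaneous occurrence is after LCM of the individual periods.
1088 = 2^6 × 17
496 = 2^4 × 31
LCM(1088, 496) = 2^6 × 17 × 31 = 33728.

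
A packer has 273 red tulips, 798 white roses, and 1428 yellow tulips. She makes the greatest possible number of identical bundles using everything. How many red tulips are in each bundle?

Number of bundles = gcd(273, 798, 1428).
273 = 3 × 7 × 13
798 = 2 × 3 × 7 × 19
1428 = 2^2 × 3 × 7 × 17
gcd(273, 798, 1428) = 3 × 7 = 21.
red tulips per bundle = 273 / 21 = 13.

13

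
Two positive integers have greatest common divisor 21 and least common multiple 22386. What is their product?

For any two positive integers, gcd × lcm = product = 21 × 22386 = 470106.

470106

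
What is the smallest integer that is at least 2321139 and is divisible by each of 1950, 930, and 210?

2538900

The integer must be a common multiple of 1950, 930, and 210, so a multiple of their LCM.
1950 = 2 × 3 × 5^2 × 13
930 = 2 × 3 × 5 × 31
210 = 2 × 3 × 5 × 7
LCM(1950, 930, 210) = 2 × 3 × 5^2 × 7 × 13 × 31 = 423150.
Smallest multiple of 423150 that is ≥ 2321139: ⌈2321139/423150⌉ × 423150 = 6 × 423150 = 2538900.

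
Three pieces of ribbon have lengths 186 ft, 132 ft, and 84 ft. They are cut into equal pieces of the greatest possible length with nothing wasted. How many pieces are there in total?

67

Piece length = gcd(186, 132, 84).
186 = 2 × 3 × 31
132 = 2^2 × 3 × 11
84 = 2^2 × 3 × 7
gcd(186, 132, 84) = 2 × 3 = 6.
Total pieces = 186/6 + 132/6 + 84/6 = 31 + 22 + 14 = 67.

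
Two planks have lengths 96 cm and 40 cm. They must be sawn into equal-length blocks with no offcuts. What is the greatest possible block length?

The block length must divide every plank, so the greatest is gcd(96, 40).
96 = 2^5 × 3
40 = 2^3 × 5
gcd(96, 40) = 2^3 = 8.

8 cm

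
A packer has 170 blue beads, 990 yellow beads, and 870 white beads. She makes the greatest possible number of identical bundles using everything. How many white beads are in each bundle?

Number of bundles = gcd(170, 990, 870).
170 = 2 × 5 × 17
990 = 2 × 3^2 × 5 × 11
870 = 2 × 3 × 5 × 29
gcd(170, 990, 870) = 2 × 5 = 10.
white beads per bundle = 870 / 10 = 87.

87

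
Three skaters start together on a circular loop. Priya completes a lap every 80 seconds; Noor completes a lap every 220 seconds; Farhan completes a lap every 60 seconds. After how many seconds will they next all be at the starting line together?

2640 seconds

We need the least common multiple of the intervals.
80 = 2^4 × 5
220 = 2^2 × 5 × 11
60 = 2^2 × 3 × 5
LCM(80, 220, 60) = 2^4 × 3 × 5 × 11 = 2640.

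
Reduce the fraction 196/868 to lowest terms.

196 = 2^2 × 7^2
868 = 2^2 × 7 × 31
gcd(196, 868) = 2^2 × 7 = 28.
Divide numerator and denominator by 28: 196/868 = 7/31.

7/31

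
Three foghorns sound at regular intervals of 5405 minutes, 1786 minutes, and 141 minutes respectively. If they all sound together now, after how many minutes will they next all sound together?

The first simultaneous occurrence is after LCM of the individual periods.
5405 = 5 × 23 × 47
1786 = 2 × 19 × 47
141 = 3 × 47
LCM(5405, 1786, 141) = 2 × 3 × 5 × 19 × 23 × 47 = 616170.

616170 minutes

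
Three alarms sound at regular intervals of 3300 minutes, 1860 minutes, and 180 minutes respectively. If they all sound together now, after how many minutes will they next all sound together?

306900 minutes

We need the least common multiple of the intervals.
3300 = 2^2 × 3 × 5^2 × 11
1860 = 2^2 × 3 × 5 × 31
180 = 2^2 × 3^2 × 5
LCM(3300, 1860, 180) = 2^2 × 3^2 × 5^2 × 11 × 31 = 306900.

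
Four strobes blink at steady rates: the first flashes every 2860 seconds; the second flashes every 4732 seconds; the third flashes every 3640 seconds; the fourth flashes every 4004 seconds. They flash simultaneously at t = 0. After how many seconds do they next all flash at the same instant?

520520 seconds

The first simultaneous occurrence is after LCM of the individual periods.
2860 = 2^2 × 5 × 11 × 13
4732 = 2^2 × 7 × 13^2
3640 = 2^3 × 5 × 7 × 13
4004 = 2^2 × 7 × 11 × 13
LCM(2860, 4732, 3640, 4004) = 2^3 × 5 × 7 × 11 × 13^2 = 520520.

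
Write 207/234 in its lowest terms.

23/26

207 = 3^2 × 23
234 = 2 × 3^2 × 13
gcd(207, 234) = 3^2 = 9.
Divide numerator and denominator by 9: 207/234 = 23/26.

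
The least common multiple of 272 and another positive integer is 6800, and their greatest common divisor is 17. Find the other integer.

gcd × lcm = product of the two integers, so the other integer is (17 × 6800) / 272 = 425.

425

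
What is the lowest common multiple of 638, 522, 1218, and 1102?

638 = 2 × 11 × 29
522 = 2 × 3^2 × 29
1218 = 2 × 3 × 7 × 29
1102 = 2 × 19 × 29
LCM(638, 522, 1218, 1102) = 2 × 3^2 × 7 × 11 × 19 × 29 = 763686.

763686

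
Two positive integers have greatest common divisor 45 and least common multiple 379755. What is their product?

For any two positive integers, gcd × lcm = product = 45 × 379755 = 17088975.

17088975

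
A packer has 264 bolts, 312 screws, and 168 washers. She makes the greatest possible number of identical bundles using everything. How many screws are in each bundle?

Number of bundles = gcd(264, 312, 168).
264 = 2^3 × 3 × 11
312 = 2^3 × 3 × 13
168 = 2^3 × 3 × 7
gcd(264, 312, 168) = 2^3 × 3 = 24.
screws per bundle = 312 / 24 = 13.

13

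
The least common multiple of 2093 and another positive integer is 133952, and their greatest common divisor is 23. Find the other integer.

1472

gcd × lcm = product of the two integers, so the other integer is (23 × 133952) / 2093 = 1472.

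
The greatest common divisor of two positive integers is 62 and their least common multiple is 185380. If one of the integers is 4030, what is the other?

2852

For two integers, gcd × lcm = product, so the other is (62 × 185380) / 4030 = 11493560 / 4030 = 2852.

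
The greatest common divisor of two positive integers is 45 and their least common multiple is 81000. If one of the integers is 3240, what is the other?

For two integers, gcd × lcm = product, so the other is (45 × 81000) / 3240 = 3645000 / 3240 = 1125.

1125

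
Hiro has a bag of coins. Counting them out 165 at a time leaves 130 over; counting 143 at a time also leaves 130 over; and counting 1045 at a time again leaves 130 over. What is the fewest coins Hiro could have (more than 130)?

N − 130 must be a common multiple of 165, 143, and 1045.
165 = 3 × 5 × 11
143 = 11 × 13
1045 = 5 × 11 × 19
LCM(165, 143, 1045) = 3 × 5 × 11 × 13 × 19 = 40755.
Smallest N > 130 is LCM + 130 = 40755 + 130 = 40885.

40885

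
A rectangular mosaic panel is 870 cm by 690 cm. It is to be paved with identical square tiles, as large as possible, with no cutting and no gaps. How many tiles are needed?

667

Tile side = gcd(870, 690).
870 = 2 × 3 × 5 × 29
690 = 2 × 3 × 5 × 23
gcd(870, 690) = 2 × 3 × 5 = 30.
Tiles: (870/30) × (690/30) = 29 × 23 = 667.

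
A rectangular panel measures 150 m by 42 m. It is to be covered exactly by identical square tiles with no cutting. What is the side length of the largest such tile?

6 m

The tile side must divide both 150 and 42, so the largest is their gcd.
150 = 2 × 3 × 5^2
42 = 2 × 3 × 7
gcd(150, 42) = 2 × 3 = 6.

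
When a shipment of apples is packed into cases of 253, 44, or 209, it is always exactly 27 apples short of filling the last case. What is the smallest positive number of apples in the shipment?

Being 27 short of a full case of size k means N ≡ −27 (mod k), i.e. N + 27 is a multiple of each size.
253 = 11 × 23
44 = 2^2 × 11
209 = 11 × 19
LCM(253, 44, 209) = 2^2 × 11 × 19 × 23 = 19228.
Smallest positive N is 19228 − 27 = 19201.

19201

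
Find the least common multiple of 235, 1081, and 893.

235 = 5 × 47
1081 = 23 × 47
893 = 19 × 47
LCM(235, 1081, 893) = 5 × 19 × 23 × 47 = 102695.

102695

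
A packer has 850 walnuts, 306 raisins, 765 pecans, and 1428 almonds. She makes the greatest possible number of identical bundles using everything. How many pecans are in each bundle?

Number of bundles = gcd(850, 306, 765, 1428).
850 = 2 × 5^2 × 17
306 = 2 × 3^2 × 17
765 = 3^2 × 5 × 17
1428 = 2^2 × 3 × 7 × 17
gcd(850, 306, 765, 1428) = 17.
pecans per bundle = 765 / 17 = 45.

45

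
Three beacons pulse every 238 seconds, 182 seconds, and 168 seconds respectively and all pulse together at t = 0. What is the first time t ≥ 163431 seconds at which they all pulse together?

Joint pulses occur at multiples of LCM(238, 182, 168).
238 = 2 × 7 × 17
182 = 2 × 7 × 13
168 = 2^3 × 3 × 7
LCM(238, 182, 168) = 2^3 × 3 × 7 × 13 × 17 = 37128.
Smallest multiple of 37128 that is ≥ 163431: ⌈163431/37128⌉ × 37128 = 5 × 37128 = 185640.

185640 seconds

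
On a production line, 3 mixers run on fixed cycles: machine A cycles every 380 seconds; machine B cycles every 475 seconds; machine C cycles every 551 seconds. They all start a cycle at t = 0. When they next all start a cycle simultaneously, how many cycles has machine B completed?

They are all back at their starting positions together after one LCM of the periods.
380 = 2^2 × 5 × 19
475 = 5^2 × 19
551 = 19 × 29
LCM(380, 475, 551) = 2^2 × 5^2 × 19 × 29 = 55100.
Cycles for period 475: 55100 / 475 = 116.

116 cycles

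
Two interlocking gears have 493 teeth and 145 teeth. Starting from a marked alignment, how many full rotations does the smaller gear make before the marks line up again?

All finish a whole number of cycles simultaneously at t = LCM of the periods.
493 = 17 × 29
145 = 5 × 29
LCM(493, 145) = 5 × 17 × 29 = 2465.
Rotations for period 145: 2465 / 145 = 17.

17 rotations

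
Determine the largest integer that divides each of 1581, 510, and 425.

17

1581 = 3 × 17 × 31
510 = 2 × 3 × 5 × 17
425 = 5^2 × 17
gcd(1581, 510, 425) = 17.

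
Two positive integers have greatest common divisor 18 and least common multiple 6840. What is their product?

123120

For any two positive integers, gcd × lcm = product = 18 × 6840 = 123120.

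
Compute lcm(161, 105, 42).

4830

161 = 7 × 23
105 = 3 × 5 × 7
42 = 2 × 3 × 7
LCM(161, 105, 42) = 2 × 3 × 5 × 7 × 23 = 4830.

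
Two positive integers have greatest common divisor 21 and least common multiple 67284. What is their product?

For any two positive integers, gcd × lcm = product = 21 × 67284 = 1412964.

1412964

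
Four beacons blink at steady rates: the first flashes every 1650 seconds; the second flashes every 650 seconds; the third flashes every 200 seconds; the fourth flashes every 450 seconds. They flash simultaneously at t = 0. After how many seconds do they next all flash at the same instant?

257400 seconds

The first simultaneous occurrence is after LCM of the individual periods.
1650 = 2 × 3 × 5^2 × 11
650 = 2 × 5^2 × 13
200 = 2^3 × 5^2
450 = 2 × 3^2 × 5^2
LCM(1650, 650, 200, 450) = 2^3 × 3^2 × 5^2 × 11 × 13 = 257400.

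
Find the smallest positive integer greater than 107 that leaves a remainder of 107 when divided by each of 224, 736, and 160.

25867

N − 107 must be a common multiple of 224, 736, and 160.
224 = 2^5 × 7
736 = 2^5 × 23
160 = 2^5 × 5
LCM(224, 736, 160) = 2^5 × 5 × 7 × 23 = 25760.
Smallest N > 107 is LCM + 107 = 25760 + 107 = 25867.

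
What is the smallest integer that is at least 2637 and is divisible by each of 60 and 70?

2940

The integer must be a common multiple of 60 and 70, so a multiple of their LCM.
60 = 2^2 × 3 × 5
70 = 2 × 5 × 7
LCM(60, 70) = 2^2 × 3 × 5 × 7 = 420.
Smallest multiple of 420 that is ≥ 2637: ⌈2637/420⌉ × 420 = 7 × 420 = 2940.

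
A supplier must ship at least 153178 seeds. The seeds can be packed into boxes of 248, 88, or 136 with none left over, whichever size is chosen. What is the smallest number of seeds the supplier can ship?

The number of seeds must be a common multiple of 248, 88, and 136, so a multiple of their LCM.
248 = 2^3 × 31
88 = 2^3 × 11
136 = 2^3 × 17
LCM(248, 88, 136) = 2^3 × 11 × 17 × 31 = 46376.
Smallest multiple of 46376 that is ≥ 153178: ⌈153178/46376⌉ × 46376 = 4 × 46376 = 185504.

185504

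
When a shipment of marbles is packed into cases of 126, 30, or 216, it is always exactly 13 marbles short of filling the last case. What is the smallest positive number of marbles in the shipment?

7547

Being 13 short of a full case of size k means N ≡ −13 (mod k), i.e. N + 13 is a multiple of each size.
126 = 2 × 3^2 × 7
30 = 2 × 3 × 5
216 = 2^3 × 3^3
LCM(126, 30, 216) = 2^3 × 3^3 × 5 × 7 = 7560.
Smallest positive N is 7560 − 13 = 7547.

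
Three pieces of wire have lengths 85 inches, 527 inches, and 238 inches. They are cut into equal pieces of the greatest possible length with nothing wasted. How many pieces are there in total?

50

Piece length = gcd(85, 527, 238).
85 = 5 × 17
527 = 17 × 31
238 = 2 × 7 × 17
gcd(85, 527, 238) = 17.
Total pieces = 85/17 + 527/17 + 238/17 = 5 + 31 + 14 = 50.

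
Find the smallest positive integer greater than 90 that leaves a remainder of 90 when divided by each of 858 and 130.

4380

N − 90 must be a common multiple of 858 and 130.
858 = 2 × 3 × 11 × 13
130 = 2 × 5 × 13
LCM(858, 130) = 2 × 3 × 5 × 11 × 13 = 4290.
Smallest N > 90 is LCM + 90 = 4290 + 90 = 4380.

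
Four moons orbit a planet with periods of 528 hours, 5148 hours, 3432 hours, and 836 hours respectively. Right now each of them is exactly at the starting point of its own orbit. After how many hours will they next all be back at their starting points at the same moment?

391248 hours

They coincide at every common multiple of the periods; the first is the LCM.
528 = 2^4 × 3 × 11
5148 = 2^2 × 3^2 × 11 × 13
3432 = 2^3 × 3 × 11 × 13
836 = 2^2 × 11 × 19
LCM(528, 5148, 3432, 836) = 2^4 × 3^2 × 11 × 13 × 19 = 391248.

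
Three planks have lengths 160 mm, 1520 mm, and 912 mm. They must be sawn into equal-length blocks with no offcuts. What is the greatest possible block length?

16 mm

This is the greatest common divisor of 160, 1520, and 912.
160 = 2^5 × 5
1520 = 2^4 × 5 × 19
912 = 2^4 × 3 × 19
gcd(160, 1520, 912) = 2^4 = 16.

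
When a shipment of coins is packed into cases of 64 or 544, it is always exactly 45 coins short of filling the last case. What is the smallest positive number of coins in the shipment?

Being 45 short of a full case of size k means N ≡ −45 (mod k), i.e. N + 45 is a multiple of each size.
64 = 2^6
544 = 2^5 × 17
LCM(64, 544) = 2^6 × 17 = 1088.
Smallest positive N is 1088 − 45 = 1043.

1043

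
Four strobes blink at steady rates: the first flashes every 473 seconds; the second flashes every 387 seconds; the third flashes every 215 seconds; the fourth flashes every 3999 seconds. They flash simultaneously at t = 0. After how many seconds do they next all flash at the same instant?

659835 seconds

We need the least common multiple of the intervals.
473 = 11 × 43
387 = 3^2 × 43
215 = 5 × 43
3999 = 3 × 31 × 43
LCM(473, 387, 215, 3999) = 3^2 × 5 × 11 × 31 × 43 = 659835.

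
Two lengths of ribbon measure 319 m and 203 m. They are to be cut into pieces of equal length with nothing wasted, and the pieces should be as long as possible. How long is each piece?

29 m

By the Euclidean algorithm:
319 = 1 × 203 + 116
203 = 1 × 116 + 87
116 = 1 × 87 + 29
87 = 3 × 29 + 0
gcd(319, 203) = 29.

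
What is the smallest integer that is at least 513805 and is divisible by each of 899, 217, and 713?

578956

The integer must be a common multiple of 899, 217, and 713, so a multiple of their LCM.
899 = 29 × 31
217 = 7 × 31
713 = 23 × 31
LCM(899, 217, 713) = 7 × 23 × 29 × 31 = 144739.
Smallest multiple of 144739 that is ≥ 513805: ⌈513805/144739⌉ × 144739 = 4 × 144739 = 578956.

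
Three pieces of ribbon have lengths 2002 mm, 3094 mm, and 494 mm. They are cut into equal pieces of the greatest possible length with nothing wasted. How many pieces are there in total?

Piece length = gcd(2002, 3094, 494).
2002 = 2 × 7 × 11 × 13
3094 = 2 × 7 × 13 × 17
494 = 2 × 13 × 19
gcd(2002, 3094, 494) = 2 × 13 = 26.
Total pieces = 2002/26 + 3094/26 + 494/26 = 77 + 119 + 19 = 215.

215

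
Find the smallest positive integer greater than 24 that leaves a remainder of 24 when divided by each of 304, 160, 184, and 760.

69944

N − 24 must be a common multiple of 304, 160, 184, and 760.
304 = 2^4 × 19
160 = 2^5 × 5
184 = 2^3 × 23
760 = 2^3 × 5 × 19
LCM(304, 160, 184, 760) = 2^5 × 5 × 19 × 23 = 69920.
Smallest N > 24 is LCM + 24 = 69920 + 24 = 69944.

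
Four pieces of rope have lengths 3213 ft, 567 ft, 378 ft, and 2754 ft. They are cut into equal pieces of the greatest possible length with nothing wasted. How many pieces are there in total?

256

Piece length = gcd(3213, 567, 378, 2754).
3213 = 3^3 × 7 × 17
567 = 3^4 × 7
378 = 2 × 3^3 × 7
2754 = 2 × 3^4 × 17
gcd(3213, 567, 378, 2754) = 3^3 = 27.
Total pieces = 3213/27 + 567/27 + 378/27 + 2754/27 = 119 + 21 + 14 + 102 = 256.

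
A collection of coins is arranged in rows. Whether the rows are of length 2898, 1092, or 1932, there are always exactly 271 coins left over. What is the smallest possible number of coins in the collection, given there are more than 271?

75619

N − 271 must be a common multiple of 2898, 1092, and 1932.
2898 = 2 × 3^2 × 7 × 23
1092 = 2^2 × 3 × 7 × 13
1932 = 2^2 × 3 × 7 × 23
LCM(2898, 1092, 1932) = 2^2 × 3^2 × 7 × 13 × 23 = 75348.
Smallest N > 271 is LCM + 271 = 75348 + 271 = 75619.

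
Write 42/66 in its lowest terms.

42 = 2 × 3 × 7
66 = 2 × 3 × 11
gcd(42, 66) = 2 × 3 = 6.
Divide numerator and denominator by 6: 42/66 = 7/11.

7/11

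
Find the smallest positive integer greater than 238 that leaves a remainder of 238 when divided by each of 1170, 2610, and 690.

N − 238 must be a common multiple of 1170, 2610, and 690.
1170 = 2 × 3^2 × 5 × 13
2610 = 2 × 3^2 × 5 × 29
690 = 2 × 3 × 5 × 23
LCM(1170, 2610, 690) = 2 × 3^2 × 5 × 13 × 23 × 29 = 780390.
Smallest N > 238 is LCM + 238 = 780390 + 238 = 780628.

780628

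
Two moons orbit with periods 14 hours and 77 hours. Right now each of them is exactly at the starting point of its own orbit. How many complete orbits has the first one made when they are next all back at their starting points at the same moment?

11 orbits

All finish a whole number of cycles simultaneously at t = LCM of the periods.
14 = 2 × 7
77 = 7 × 11
LCM(14, 77) = 2 × 7 × 11 = 154.
Orbits for period 14: 154 / 14 = 11.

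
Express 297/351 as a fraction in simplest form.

297 = 3^3 × 11
351 = 3^3 × 13
gcd(297, 351) = 3^3 = 27.
Divide numerator and denominator by 27: 297/351 = 11/13.

11/13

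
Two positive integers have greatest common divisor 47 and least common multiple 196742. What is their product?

9246874

For any two positive integers, gcd × lcm = product = 47 × 196742 = 9246874.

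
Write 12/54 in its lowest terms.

12 = 2^2 × 3
54 = 2 × 3^3
gcd(12, 54) = 2 × 3 = 6.
Divide numerator and denominator by 6: 12/54 = 2/9.

2/9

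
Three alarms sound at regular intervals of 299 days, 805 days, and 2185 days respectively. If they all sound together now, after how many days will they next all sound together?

198835 days

The first simultaneous occurrence is after LCM of the individual periods.
299 = 13 × 23
805 = 5 × 7 × 23
2185 = 5 × 19 × 23
LCM(299, 805, 2185) = 5 × 7 × 13 × 19 × 23 = 198835.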